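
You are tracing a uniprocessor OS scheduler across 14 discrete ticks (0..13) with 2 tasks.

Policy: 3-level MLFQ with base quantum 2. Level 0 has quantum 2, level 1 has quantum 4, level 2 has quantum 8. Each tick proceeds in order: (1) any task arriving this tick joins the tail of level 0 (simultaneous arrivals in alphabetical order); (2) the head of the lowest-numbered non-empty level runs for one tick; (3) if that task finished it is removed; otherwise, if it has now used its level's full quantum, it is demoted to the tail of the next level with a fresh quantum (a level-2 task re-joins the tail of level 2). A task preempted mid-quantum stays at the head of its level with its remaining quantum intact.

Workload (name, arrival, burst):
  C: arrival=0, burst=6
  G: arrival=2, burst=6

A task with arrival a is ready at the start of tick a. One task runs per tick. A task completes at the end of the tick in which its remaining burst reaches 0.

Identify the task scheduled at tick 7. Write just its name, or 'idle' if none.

t=0: L0/L1/L2 = C/-/- → run C
t=1: L0/L1/L2 = C/-/- → run C
t=2: L0/L1/L2 = G/C/- → run G
t=3: L0/L1/L2 = G/C/- → run G
t=4: L0/L1/L2 = -/CG/- → run C
t=5: L0/L1/L2 = -/CG/- → run C
t=6: L0/L1/L2 = -/CG/- → run C
t=7: L0/L1/L2 = -/CG/- → run C
t=8: L0/L1/L2 = -/G/- → run G
t=9: L0/L1/L2 = -/G/- → run G
t=10: L0/L1/L2 = -/G/- → run G
t=11: L0/L1/L2 = -/G/- → run G
t=12: (idle)
t=13: (idle)

running at tick 7 = C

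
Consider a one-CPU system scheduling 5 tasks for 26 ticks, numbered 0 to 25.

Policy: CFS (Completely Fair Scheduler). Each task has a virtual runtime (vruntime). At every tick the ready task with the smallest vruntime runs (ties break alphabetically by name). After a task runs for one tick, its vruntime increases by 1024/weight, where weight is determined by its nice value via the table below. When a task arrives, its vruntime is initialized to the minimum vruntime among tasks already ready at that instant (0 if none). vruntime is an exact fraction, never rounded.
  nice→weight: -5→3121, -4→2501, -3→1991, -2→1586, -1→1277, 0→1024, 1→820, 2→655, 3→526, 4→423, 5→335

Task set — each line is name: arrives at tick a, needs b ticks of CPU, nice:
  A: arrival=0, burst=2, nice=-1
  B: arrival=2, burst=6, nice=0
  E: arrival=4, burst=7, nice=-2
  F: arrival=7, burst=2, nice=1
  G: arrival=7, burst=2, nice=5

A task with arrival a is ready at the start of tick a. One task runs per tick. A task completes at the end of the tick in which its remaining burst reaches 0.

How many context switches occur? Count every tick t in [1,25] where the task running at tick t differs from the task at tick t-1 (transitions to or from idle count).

context switches = 13

t=0: vr[A=0] → run A
t=1: vr[A=1024/1277] → run A
t=2: vr[B=0] → run B
t=3: vr[B=1] → run B
t=4: vr[B=2 E=2] → run B
t=5: vr[B=3 E=2] → run E
t=6: vr[B=3 E=2098/793] → run E
t=7: vr[B=3 E=2610/793 F=3 G=3] → run B
t=8: vr[B=4 E=2610/793 F=3 G=3] → run F
t=9: vr[B=4 E=2610/793 F=871/205 G=3] → run G
t=10: vr[B=4 E=2610/793 F=871/205 G=2029/335] → run E
t=11: vr[B=4 E=3122/793 F=871/205 G=2029/335] → run E
t=12: vr[B=4 E=3634/793 F=871/205 G=2029/335] → run B
t=13: vr[B=5 E=3634/793 F=871/205 G=2029/335] → run F
t=14: vr[B=5 E=3634/793 G=2029/335] → run E
t=15: vr[B=5 E=4146/793 G=2029/335] → run B
t=16: vr[E=4146/793 G=2029/335] → run E
t=17: vr[E=4658/793 G=2029/335] → run E
t=18: vr[G=2029/335] → run G
t=19: (idle)
t=20: (idle)
t=21: (idle)
t=22: (idle)
t=23: (idle)
t=24: (idle)
t=25: (idle)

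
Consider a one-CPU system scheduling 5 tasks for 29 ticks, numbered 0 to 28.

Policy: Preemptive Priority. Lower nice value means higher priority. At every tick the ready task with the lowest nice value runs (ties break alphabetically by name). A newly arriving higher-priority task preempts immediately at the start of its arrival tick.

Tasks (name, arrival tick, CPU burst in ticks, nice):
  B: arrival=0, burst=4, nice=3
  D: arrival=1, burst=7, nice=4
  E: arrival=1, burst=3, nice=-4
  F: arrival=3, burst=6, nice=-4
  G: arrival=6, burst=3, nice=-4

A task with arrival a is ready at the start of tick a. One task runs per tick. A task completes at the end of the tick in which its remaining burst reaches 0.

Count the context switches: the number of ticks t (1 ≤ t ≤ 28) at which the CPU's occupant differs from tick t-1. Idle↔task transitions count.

context switches = 6

t=0: ready={B} → run B
t=1: ready={B,D,E} → run E
t=2: ready={B,D,E} → run E
t=3: ready={B,D,E,F} → run E
t=4: ready={B,D,F} → run F
t=5: ready={B,D,F} → run F
t=6: ready={B,D,F,G} → run F
t=7: ready={B,D,F,G} → run F
t=8: ready={B,D,F,G} → run F
t=9: ready={B,D,F,G} → run F
t=10: ready={B,D,G} → run G
t=11: ready={B,D,G} → run G
t=12: ready={B,D,G} → run G
t=13: ready={B,D} → run B
t=14: ready={B,D} → run B
t=15: ready={B,D} → run B
t=16: ready={D} → run D
t=17: ready={D} → run D
t=18: ready={D} → run D
t=19: ready={D} → run D
t=20: ready={D} → run D
t=21: ready={D} → run D
t=22: ready={D} → run D
t=23: (idle)
t=24: (idle)
t=25: (idle)
t=26: (idle)
t=27: (idle)
t=28: (idle)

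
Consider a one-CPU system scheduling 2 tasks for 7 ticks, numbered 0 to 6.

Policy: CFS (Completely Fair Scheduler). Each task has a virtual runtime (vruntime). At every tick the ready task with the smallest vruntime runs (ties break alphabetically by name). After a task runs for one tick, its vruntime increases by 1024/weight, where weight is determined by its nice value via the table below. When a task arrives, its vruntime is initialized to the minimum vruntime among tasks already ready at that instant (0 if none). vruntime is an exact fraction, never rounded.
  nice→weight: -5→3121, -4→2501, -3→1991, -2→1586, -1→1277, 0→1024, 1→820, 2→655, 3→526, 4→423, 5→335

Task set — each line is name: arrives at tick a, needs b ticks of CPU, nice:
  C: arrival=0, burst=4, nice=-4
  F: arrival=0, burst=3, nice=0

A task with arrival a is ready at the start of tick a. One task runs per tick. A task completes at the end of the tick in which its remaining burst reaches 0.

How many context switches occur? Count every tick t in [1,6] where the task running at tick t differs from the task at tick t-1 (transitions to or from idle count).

t=0: vr[C=0 F=0] → run C
t=1: vr[C=1024/2501 F=0] → run F
t=2: vr[C=1024/2501 F=1] → run C
t=3: vr[C=2048/2501 F=1] → run C
t=4: vr[C=3072/2501 F=1] → run F
t=5: vr[C=3072/2501 F=2] → run C
t=6: vr[F=2] → run F

context switches = 5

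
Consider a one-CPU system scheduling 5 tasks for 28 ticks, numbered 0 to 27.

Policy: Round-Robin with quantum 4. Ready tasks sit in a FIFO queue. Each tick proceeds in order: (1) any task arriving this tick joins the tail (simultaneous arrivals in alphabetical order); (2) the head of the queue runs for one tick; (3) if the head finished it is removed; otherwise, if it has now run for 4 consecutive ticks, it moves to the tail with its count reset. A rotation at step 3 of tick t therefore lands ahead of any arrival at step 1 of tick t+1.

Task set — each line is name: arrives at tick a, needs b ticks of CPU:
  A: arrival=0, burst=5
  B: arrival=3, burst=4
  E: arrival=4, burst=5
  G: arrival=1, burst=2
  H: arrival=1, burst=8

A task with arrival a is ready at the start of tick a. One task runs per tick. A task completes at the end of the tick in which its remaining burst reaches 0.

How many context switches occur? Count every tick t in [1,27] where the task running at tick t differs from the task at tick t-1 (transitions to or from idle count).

context switches = 8

t=0: queue=[A] q_used=0 → run A
t=1: queue=[A,G,H] q_used=1 → run A
t=2: queue=[A,G,H] q_used=2 → run A
t=3: queue=[A,G,H,B] q_used=3 → run A
t=4: queue=[G,H,B,A,E] q_used=0 → run G
t=5: queue=[G,H,B,A,E] q_used=1 → run G
t=6: queue=[H,B,A,E] q_used=0 → run H
t=7: queue=[H,B,A,E] q_used=1 → run H
t=8: queue=[H,B,A,E] q_used=2 → run H
t=9: queue=[H,B,A,E] q_used=3 → run H
t=10: queue=[B,A,E,H] q_used=0 → run B
t=11: queue=[B,A,E,H] q_used=1 → run B
t=12: queue=[B,A,E,H] q_used=2 → run B
t=13: queue=[B,A,E,H] q_used=3 → run B
t=14: queue=[A,E,H] q_used=0 → run A
t=15: queue=[E,H] q_used=0 → run E
t=16: queue=[E,H] q_used=1 → run E
t=17: queue=[E,H] q_used=2 → run E
t=18: queue=[E,H] q_used=3 → run E
t=19: queue=[H,E] q_used=0 → run H
t=20: queue=[H,E] q_used=1 → run H
t=21: queue=[H,E] q_used=2 → run H
t=22: queue=[H,E] q_used=3 → run H
t=23: queue=[E] q_used=0 → run E
t=24: (idle)
t=25: (idle)
t=26: (idle)
t=27: (idle)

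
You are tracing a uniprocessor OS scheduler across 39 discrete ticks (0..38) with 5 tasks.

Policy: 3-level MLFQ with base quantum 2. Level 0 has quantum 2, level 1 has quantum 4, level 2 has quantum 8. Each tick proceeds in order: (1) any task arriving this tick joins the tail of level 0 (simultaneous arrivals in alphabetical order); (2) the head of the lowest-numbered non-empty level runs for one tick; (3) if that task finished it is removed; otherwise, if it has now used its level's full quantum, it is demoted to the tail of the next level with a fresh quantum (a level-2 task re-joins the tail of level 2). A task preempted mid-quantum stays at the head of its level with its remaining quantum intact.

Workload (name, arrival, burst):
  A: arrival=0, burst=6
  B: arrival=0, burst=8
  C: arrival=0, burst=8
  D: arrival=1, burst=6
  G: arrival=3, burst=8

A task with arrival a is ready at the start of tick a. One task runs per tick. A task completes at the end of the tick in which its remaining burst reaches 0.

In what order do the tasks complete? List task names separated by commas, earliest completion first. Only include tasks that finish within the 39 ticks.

t=0: L0/L1/L2 = ABC/-/- → run A
t=1: L0/L1/L2 = ABCD/-/- → run A
t=2: L0/L1/L2 = BCD/A/- → run B
t=3: L0/L1/L2 = BCDG/A/- → run B
t=4: L0/L1/L2 = CDG/AB/- → run C
t=5: L0/L1/L2 = CDG/AB/- → run C
t=6: L0/L1/L2 = DG/ABC/- → run D
t=7: L0/L1/L2 = DG/ABC/- → run D
t=8: L0/L1/L2 = G/ABCD/- → run G
t=9: L0/L1/L2 = G/ABCD/- → run G
t=10: L0/L1/L2 = -/ABCDG/- → run A
t=11: L0/L1/L2 = -/ABCDG/- → run A
t=12: L0/L1/L2 = -/ABCDG/- → run A
t=13: L0/L1/L2 = -/ABCDG/- → run A
t=14: L0/L1/L2 = -/BCDG/- → run B
t=15: L0/L1/L2 = -/BCDG/- → run B
t=16: L0/L1/L2 = -/BCDG/- → run B
t=17: L0/L1/L2 = -/BCDG/- → run B
t=18: L0/L1/L2 = -/CDG/B → run C
t=19: L0/L1/L2 = -/CDG/B → run C
t=20: L0/L1/L2 = -/CDG/B → run C
t=21: L0/L1/L2 = -/CDG/B → run C
t=22: L0/L1/L2 = -/DG/BC → run D
t=23: L0/L1/L2 = -/DG/BC → run D
t=24: L0/L1/L2 = -/DG/BC → run D
t=25: L0/L1/L2 = -/DG/BC → run D
t=26: L0/L1/L2 = -/G/BC → run G
t=27: L0/L1/L2 = -/G/BC → run G
t=28: L0/L1/L2 = -/G/BC → run G
t=29: L0/L1/L2 = -/G/BC → run G
t=30: L0/L1/L2 = -/-/BCG → run B
t=31: L0/L1/L2 = -/-/BCG → run B
t=32: L0/L1/L2 = -/-/CG → run C
t=33: L0/L1/L2 = -/-/CG → run C
t=34: L0/L1/L2 = -/-/G → run G
t=35: L0/L1/L2 = -/-/G → run G
t=36: (idle)
t=37: (idle)
t=38: (idle)

completion order = A, D, B, C, G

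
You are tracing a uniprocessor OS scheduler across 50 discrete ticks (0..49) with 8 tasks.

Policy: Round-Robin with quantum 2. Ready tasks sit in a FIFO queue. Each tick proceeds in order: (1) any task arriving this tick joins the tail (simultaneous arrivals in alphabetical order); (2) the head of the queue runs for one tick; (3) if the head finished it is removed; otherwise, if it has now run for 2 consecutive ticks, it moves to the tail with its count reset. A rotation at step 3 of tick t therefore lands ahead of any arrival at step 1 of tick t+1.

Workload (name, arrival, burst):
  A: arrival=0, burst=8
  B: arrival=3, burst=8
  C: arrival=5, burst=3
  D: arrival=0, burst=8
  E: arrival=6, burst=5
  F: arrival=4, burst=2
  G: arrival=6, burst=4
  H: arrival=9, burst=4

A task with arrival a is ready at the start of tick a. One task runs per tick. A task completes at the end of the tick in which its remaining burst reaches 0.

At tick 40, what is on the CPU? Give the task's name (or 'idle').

t=0: queue=[A,D] q_used=0 → run A
t=1: queue=[A,D] q_used=1 → run A
t=2: queue=[D,A] q_used=0 → run D
t=3: queue=[D,A,B] q_used=1 → run D
t=4: queue=[A,B,D,F] q_used=0 → run A
t=5: queue=[A,B,D,F,C] q_used=1 → run A
t=6: queue=[B,D,F,C,A,E,G] q_used=0 → run B
t=7: queue=[B,D,F,C,A,E,G] q_used=1 → run B
t=8: queue=[D,F,C,A,E,G,B] q_used=0 → run D
t=9: queue=[D,F,C,A,E,G,B,H] q_used=1 → run D
t=10: queue=[F,C,A,E,G,B,H,D] q_used=0 → run F
t=11: queue=[F,C,A,E,G,B,H,D] q_used=1 → run F
t=12: queue=[C,A,E,G,B,H,D] q_used=0 → run C
t=13: queue=[C,A,E,G,B,H,D] q_used=1 → run C
t=14: queue=[A,E,G,B,H,D,C] q_used=0 → run A
t=15: queue=[A,E,G,B,H,D,C] q_used=1 → run A
t=16: queue=[E,G,B,H,D,C,A] q_used=0 → run E
t=17: queue=[E,G,B,H,D,C,A] q_used=1 → run E
t=18: queue=[G,B,H,D,C,A,E] q_used=0 → run G
t=19: queue=[G,B,H,D,C,A,E] q_used=1 → run G
t=20: queue=[B,H,D,C,A,E,G] q_used=0 → run B
t=21: queue=[B,H,D,C,A,E,G] q_used=1 → run B
t=22: queue=[H,D,C,A,E,G,B] q_used=0 → run H
t=23: queue=[H,D,C,A,E,G,B] q_used=1 → run H
t=24: queue=[D,C,A,E,G,B,H] q_used=0 → run D
t=25: queue=[D,C,A,E,G,B,H] q_used=1 → run D
t=26: queue=[C,A,E,G,B,H,D] q_used=0 → run C
t=27: queue=[A,E,G,B,H,D] q_used=0 → run A
t=28: queue=[A,E,G,B,H,D] q_used=1 → run A
t=29: queue=[E,G,B,H,D] q_used=0 → run E
t=30: queue=[E,G,B,H,D] q_used=1 → run E
t=31: queue=[G,B,H,D,E] q_used=0 → run G
t=32: queue=[G,B,H,D,E] q_used=1 → run G
t=33: queue=[B,H,D,E] q_used=0 → run B
t=34: queue=[B,H,D,E] q_used=1 → run B
t=35: queue=[H,D,E,B] q_used=0 → run H
t=36: queue=[H,D,E,B] q_used=1 → run H
t=37: queue=[D,E,B] q_used=0 → run D
t=38: queue=[D,E,B] q_used=1 → run D
t=39: queue=[E,B] q_used=0 → run E
t=40: queue=[B] q_used=0 → run B
t=41: queue=[B] q_used=1 → run B
t=42: (idle)
t=43: (idle)
t=44: (idle)
t=45: (idle)
t=46: (idle)
t=47: (idle)
t=48: (idle)
t=49: (idle)

running at tick 40 = B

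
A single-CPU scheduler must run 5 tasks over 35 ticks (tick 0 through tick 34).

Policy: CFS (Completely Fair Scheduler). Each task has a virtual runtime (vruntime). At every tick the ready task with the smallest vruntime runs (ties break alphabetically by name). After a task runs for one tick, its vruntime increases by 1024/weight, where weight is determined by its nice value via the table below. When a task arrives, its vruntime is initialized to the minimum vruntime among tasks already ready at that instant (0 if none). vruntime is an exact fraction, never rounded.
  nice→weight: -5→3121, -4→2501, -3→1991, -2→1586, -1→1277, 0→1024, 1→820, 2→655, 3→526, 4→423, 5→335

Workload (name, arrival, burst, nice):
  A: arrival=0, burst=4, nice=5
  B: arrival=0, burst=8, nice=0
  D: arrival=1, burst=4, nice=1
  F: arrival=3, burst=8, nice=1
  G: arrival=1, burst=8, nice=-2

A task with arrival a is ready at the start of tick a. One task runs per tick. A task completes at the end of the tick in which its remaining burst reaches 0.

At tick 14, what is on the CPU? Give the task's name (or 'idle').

running at tick 14 = G

t=0: vr[A=0 B=0] → run A
t=1: vr[A=1024/335 B=0 D=0 G=0] → run B
t=2: vr[A=1024/335 B=1 D=0 G=0] → run D
t=3: vr[A=1024/335 B=1 D=256/205 F=0 G=0] → run F
t=4: vr[A=1024/335 B=1 D=256/205 F=256/205 G=0] → run G
t=5: vr[A=1024/335 B=1 D=256/205 F=256/205 G=512/793] → run G
t=6: vr[A=1024/335 B=1 D=256/205 F=256/205 G=1024/793] → run B
t=7: vr[A=1024/335 B=2 D=256/205 F=256/205 G=1024/793] → run D
t=8: vr[A=1024/335 B=2 D=512/205 F=256/205 G=1024/793] → run F
t=9: vr[A=1024/335 B=2 D=512/205 F=512/205 G=1024/793] → run G
t=10: vr[A=1024/335 B=2 D=512/205 F=512/205 G=1536/793] → run G
t=11: vr[A=1024/335 B=2 D=512/205 F=512/205 G=2048/793] → run B
t=12: vr[A=1024/335 B=3 D=512/205 F=512/205 G=2048/793] → run D
t=13: vr[A=1024/335 B=3 D=768/205 F=512/205 G=2048/793] → run F
t=14: vr[A=1024/335 B=3 D=768/205 F=768/205 G=2048/793] → run G
t=15: vr[A=1024/335 B=3 D=768/205 F=768/205 G=2560/793] → run B
t=16: vr[A=1024/335 B=4 D=768/205 F=768/205 G=2560/793] → run A
t=17: vr[A=2048/335 B=4 D=768/205 F=768/205 G=2560/793] → run G
t=18: vr[A=2048/335 B=4 D=768/205 F=768/205 G=3072/793] → run D
t=19: vr[A=2048/335 B=4 F=768/205 G=3072/793] → run F
t=20: vr[A=2048/335 B=4 F=1024/205 G=3072/793] → run G
t=21: vr[A=2048/335 B=4 F=1024/205 G=3584/793] → run B
t=22: vr[A=2048/335 B=5 F=1024/205 G=3584/793] → run G
t=23: vr[A=2048/335 B=5 F=1024/205] → run F
t=24: vr[A=2048/335 B=5 F=256/41] → run B
t=25: vr[A=2048/335 B=6 F=256/41] → run B
t=26: vr[A=2048/335 B=7 F=256/41] → run A
t=27: vr[A=3072/335 B=7 F=256/41] → run F
t=28: vr[A=3072/335 B=7 F=1536/205] → run B
t=29: vr[A=3072/335 F=1536/205] → run F
t=30: vr[A=3072/335 F=1792/205] → run F
t=31: vr[A=3072/335] → run A
t=32: (idle)
t=33: (idle)
t=34: (idle)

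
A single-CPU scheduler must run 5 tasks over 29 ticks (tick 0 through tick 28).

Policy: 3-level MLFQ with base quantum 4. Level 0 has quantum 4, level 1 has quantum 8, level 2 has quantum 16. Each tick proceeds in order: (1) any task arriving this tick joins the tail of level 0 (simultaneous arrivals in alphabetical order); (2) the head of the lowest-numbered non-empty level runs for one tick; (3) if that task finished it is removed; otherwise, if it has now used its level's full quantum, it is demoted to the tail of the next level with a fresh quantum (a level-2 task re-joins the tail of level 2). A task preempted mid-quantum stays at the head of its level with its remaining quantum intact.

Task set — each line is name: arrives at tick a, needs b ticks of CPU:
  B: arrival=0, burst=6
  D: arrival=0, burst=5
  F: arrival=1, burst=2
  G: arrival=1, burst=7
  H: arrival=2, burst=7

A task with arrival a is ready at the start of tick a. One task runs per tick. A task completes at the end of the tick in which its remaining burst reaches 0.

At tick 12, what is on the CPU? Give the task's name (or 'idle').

running at tick 12 = G

t=0: L0/L1/L2 = BD/-/- → run B
t=1: L0/L1/L2 = BDFG/-/- → run B
t=2: L0/L1/L2 = BDFGH/-/- → run B
t=3: L0/L1/L2 = BDFGH/-/- → run B
t=4: L0/L1/L2 = DFGH/B/- → run D
t=5: L0/L1/L2 = DFGH/B/- → run D
t=6: L0/L1/L2 = DFGH/B/- → run D
t=7: L0/L1/L2 = DFGH/B/- → run D
t=8: L0/L1/L2 = FGH/BD/- → run F
t=9: L0/L1/L2 = FGH/BD/- → run F
t=10: L0/L1/L2 = GH/BD/- → run G
t=11: L0/L1/L2 = GH/BD/- → run G
t=12: L0/L1/L2 = GH/BD/- → run G
t=13: L0/L1/L2 = GH/BD/- → run G
t=14: L0/L1/L2 = H/BDG/- → run H
t=15: L0/L1/L2 = H/BDG/- → run H
t=16: L0/L1/L2 = H/BDG/- → run H
t=17: L0/L1/L2 = H/BDG/- → run H
t=18: L0/L1/L2 = -/BDGH/- → run B
t=19: L0/L1/L2 = -/BDGH/- → run B
t=20: L0/L1/L2 = -/DGH/- → run D
t=21: L0/L1/L2 = -/GH/- → run G
t=22: L0/L1/L2 = -/GH/- → run G
t=23: L0/L1/L2 = -/GH/- → run G
t=24: L0/L1/L2 = -/H/- → run H
t=25: L0/L1/L2 = -/H/- → run H
t=26: L0/L1/L2 = -/H/- → run H
t=27: (idle)
t=28: (idle)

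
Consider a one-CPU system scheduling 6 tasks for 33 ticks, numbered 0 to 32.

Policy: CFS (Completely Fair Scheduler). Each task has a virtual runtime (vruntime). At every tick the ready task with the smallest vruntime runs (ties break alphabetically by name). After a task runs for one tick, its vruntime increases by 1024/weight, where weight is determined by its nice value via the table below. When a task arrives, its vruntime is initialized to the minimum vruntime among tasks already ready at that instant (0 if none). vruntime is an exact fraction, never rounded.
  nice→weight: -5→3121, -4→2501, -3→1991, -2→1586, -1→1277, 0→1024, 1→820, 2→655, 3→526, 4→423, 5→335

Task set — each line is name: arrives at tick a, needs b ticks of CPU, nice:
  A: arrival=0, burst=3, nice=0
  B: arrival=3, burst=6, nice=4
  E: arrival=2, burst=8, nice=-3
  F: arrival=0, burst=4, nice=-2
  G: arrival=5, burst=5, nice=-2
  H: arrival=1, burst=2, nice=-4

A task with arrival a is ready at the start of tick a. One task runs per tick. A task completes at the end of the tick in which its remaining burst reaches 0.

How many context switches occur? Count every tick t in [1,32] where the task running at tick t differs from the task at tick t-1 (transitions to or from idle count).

context switches = 24

t=0: vr[A=0 F=0] → run A
t=1: vr[A=1 F=0 H=0] → run F
t=2: vr[A=1 E=0 F=512/793 H=0] → run E
t=3: vr[A=1 B=0 E=1024/1991 F=512/793 H=0] → run B
t=4: vr[A=1 B=1024/423 E=1024/1991 F=512/793 H=0] → run H
t=5: vr[A=1 B=1024/423 E=1024/1991 F=512/793 G=1024/2501 H=1024/2501] → run G
t=6: vr[A=1 B=1024/423 E=1024/1991 F=512/793 G=34304/32513 H=1024/2501] → run H
t=7: vr[A=1 B=1024/423 E=1024/1991 F=512/793 G=34304/32513] → run E
t=8: vr[A=1 B=1024/423 E=2048/1991 F=512/793 G=34304/32513] → run F
t=9: vr[A=1 B=1024/423 E=2048/1991 F=1024/793 G=34304/32513] → run A
t=10: vr[A=2 B=1024/423 E=2048/1991 F=1024/793 G=34304/32513] → run E
t=11: vr[A=2 B=1024/423 E=3072/1991 F=1024/793 G=34304/32513] → run G
t=12: vr[A=2 B=1024/423 E=3072/1991 F=1024/793 G=55296/32513] → run F
t=13: vr[A=2 B=1024/423 E=3072/1991 F=1536/793 G=55296/32513] → run E
t=14: vr[A=2 B=1024/423 E=4096/1991 F=1536/793 G=55296/32513] → run G
t=15: vr[A=2 B=1024/423 E=4096/1991 F=1536/793 G=76288/32513] → run F
t=16: vr[A=2 B=1024/423 E=4096/1991 G=76288/32513] → run A
t=17: vr[B=1024/423 E=4096/1991 G=76288/32513] → run E
t=18: vr[B=1024/423 E=5120/1991 G=76288/32513] → run G
t=19: vr[B=1024/423 E=5120/1991 G=97280/32513] → run B
t=20: vr[B=2048/423 E=5120/1991 G=97280/32513] → run E
t=21: vr[B=2048/423 E=6144/1991 G=97280/32513] → run G
t=22: vr[B=2048/423 E=6144/1991] → run E
t=23: vr[B=2048/423 E=7168/1991] → run E
t=24: vr[B=2048/423] → run B
t=25: vr[B=1024/141] → run B
t=26: vr[B=4096/423] → run B
t=27: vr[B=5120/423] → run B
t=28: (idle)
t=29: (idle)
t=30: (idle)
t=31: (idle)
t=32: (idle)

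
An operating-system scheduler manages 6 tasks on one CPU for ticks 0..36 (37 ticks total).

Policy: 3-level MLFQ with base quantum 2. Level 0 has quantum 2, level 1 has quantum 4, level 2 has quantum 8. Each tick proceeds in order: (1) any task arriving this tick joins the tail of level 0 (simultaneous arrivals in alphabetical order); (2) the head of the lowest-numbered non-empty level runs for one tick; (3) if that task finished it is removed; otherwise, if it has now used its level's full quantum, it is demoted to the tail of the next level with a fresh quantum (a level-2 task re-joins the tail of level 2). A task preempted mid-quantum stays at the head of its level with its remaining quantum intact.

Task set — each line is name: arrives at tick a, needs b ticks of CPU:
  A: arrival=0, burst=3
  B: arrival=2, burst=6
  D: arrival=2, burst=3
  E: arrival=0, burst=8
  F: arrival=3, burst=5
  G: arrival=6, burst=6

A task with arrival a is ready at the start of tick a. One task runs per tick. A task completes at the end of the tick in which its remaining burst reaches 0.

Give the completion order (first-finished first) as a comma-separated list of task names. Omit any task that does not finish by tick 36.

t=0: L0/L1/L2 = AE/-/- → run A
t=1: L0/L1/L2 = AE/-/- → run A
t=2: L0/L1/L2 = EBD/A/- → run E
t=3: L0/L1/L2 = EBDF/A/- → run E
t=4: L0/L1/L2 = BDF/AE/- → run B
t=5: L0/L1/L2 = BDF/AE/- → run B
t=6: L0/L1/L2 = DFG/AEB/- → run D
t=7: L0/L1/L2 = DFG/AEB/- → run D
t=8: L0/L1/L2 = FG/AEBD/- → run F
t=9: L0/L1/L2 = FG/AEBD/- → run F
t=10: L0/L1/L2 = G/AEBDF/- → run G
t=11: L0/L1/L2 = G/AEBDF/- → run G
t=12: L0/L1/L2 = -/AEBDFG/- → run A
t=13: L0/L1/L2 = -/EBDFG/- → run E
t=14: L0/L1/L2 = -/EBDFG/- → run E
t=15: L0/L1/L2 = -/EBDFG/- → run E
t=16: L0/L1/L2 = -/EBDFG/- → run E
t=17: L0/L1/L2 = -/BDFG/E → run B
t=18: L0/L1/L2 = -/BDFG/E → run B
t=19: L0/L1/L2 = -/BDFG/E → run B
t=20: L0/L1/L2 = -/BDFG/E → run B
t=21: L0/L1/L2 = -/DFG/E → run D
t=22: L0/L1/L2 = -/FG/E → run F
t=23: L0/L1/L2 = -/FG/E → run F
t=24: L0/L1/L2 = -/FG/E → run F
t=25: L0/L1/L2 = -/G/E → run G
t=26: L0/L1/L2 = -/G/E → run G
t=27: L0/L1/L2 = -/G/E → run G
t=28: L0/L1/L2 = -/G/E → run G
t=29: L0/L1/L2 = -/-/E → run E
t=30: L0/L1/L2 = -/-/E → run E
t=31: (idle)
t=32: (idle)
t=33: (idle)
t=34: (idle)
t=35: (idle)
t=36: (idle)

completion order = A, B, D, F, G, E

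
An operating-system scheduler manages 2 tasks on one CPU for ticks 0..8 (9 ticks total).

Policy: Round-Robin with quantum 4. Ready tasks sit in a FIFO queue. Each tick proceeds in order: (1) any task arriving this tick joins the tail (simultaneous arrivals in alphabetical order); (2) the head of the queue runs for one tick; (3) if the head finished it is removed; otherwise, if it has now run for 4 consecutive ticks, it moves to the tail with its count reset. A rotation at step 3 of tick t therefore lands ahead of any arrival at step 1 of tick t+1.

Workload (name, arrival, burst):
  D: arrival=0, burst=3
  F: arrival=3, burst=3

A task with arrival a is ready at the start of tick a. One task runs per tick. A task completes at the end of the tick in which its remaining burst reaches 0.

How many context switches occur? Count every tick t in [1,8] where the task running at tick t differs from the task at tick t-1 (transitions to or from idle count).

t=0: queue=[D] q_used=0 → run D
t=1: queue=[D] q_used=1 → run D
t=2: queue=[D] q_used=2 → run D
t=3: queue=[F] q_used=0 → run F
t=4: queue=[F] q_used=1 → run F
t=5: queue=[F] q_used=2 → run F
t=6: (idle)
t=7: (idle)
t=8: (idle)

context switches = 2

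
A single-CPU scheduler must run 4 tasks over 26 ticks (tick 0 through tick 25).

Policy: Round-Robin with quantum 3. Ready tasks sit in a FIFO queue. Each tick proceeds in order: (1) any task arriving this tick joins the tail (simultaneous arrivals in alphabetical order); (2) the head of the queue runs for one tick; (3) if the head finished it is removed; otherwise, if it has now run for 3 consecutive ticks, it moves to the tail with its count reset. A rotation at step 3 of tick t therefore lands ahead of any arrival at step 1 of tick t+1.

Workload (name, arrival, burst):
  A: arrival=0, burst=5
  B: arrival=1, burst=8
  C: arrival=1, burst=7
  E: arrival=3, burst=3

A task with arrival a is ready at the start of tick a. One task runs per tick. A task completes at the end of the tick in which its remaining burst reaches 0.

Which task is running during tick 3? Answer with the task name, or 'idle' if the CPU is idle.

t=0: queue=[A] q_used=0 → run A
t=1: queue=[A,B,C] q_used=1 → run A
t=2: queue=[A,B,C] q_used=2 → run A
t=3: queue=[B,C,A,E] q_used=0 → run B
t=4: queue=[B,C,A,E] q_used=1 → run B
t=5: queue=[B,C,A,E] q_used=2 → run B
t=6: queue=[C,A,E,B] q_used=0 → run C
t=7: queue=[C,A,E,B] q_used=1 → run C
t=8: queue=[C,A,E,B] q_used=2 → run C
t=9: queue=[A,E,B,C] q_used=0 → run A
t=10: queue=[A,E,B,C] q_used=1 → run A
t=11: queue=[E,B,C] q_used=0 → run E
t=12: queue=[E,B,C] q_used=1 → run E
t=13: queue=[E,B,C] q_used=2 → run E
t=14: queue=[B,C] q_used=0 → run B
t=15: queue=[B,C] q_used=1 → run B
t=16: queue=[B,C] q_used=2 → run B
t=17: queue=[C,B] q_used=0 → run C
t=18: queue=[C,B] q_used=1 → run C
t=19: queue=[C,B] q_used=2 → run C
t=20: queue=[B,C] q_used=0 → run B
t=21: queue=[B,C] q_used=1 → run B
t=22: queue=[C] q_used=0 → run C
t=23: (idle)
t=24: (idle)
t=25: (idle)

running at tick 3 = B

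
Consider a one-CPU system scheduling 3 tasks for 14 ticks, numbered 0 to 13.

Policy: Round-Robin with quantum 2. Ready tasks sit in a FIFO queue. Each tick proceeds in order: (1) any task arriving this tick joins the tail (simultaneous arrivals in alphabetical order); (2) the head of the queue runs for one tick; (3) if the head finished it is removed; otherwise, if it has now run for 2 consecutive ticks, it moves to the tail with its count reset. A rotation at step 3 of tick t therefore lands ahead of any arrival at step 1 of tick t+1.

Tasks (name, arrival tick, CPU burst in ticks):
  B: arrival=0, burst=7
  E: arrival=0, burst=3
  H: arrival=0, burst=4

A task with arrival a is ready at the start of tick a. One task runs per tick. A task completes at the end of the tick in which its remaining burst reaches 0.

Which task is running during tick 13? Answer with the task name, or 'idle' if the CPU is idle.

t=0: queue=[B,E,H] q_used=0 → run B
t=1: queue=[B,E,H] q_used=1 → run B
t=2: queue=[E,H,B] q_used=0 → run E
t=3: queue=[E,H,B] q_used=1 → run E
t=4: queue=[H,B,E] q_used=0 → run H
t=5: queue=[H,B,E] q_used=1 → run H
t=6: queue=[B,E,H] q_used=0 → run B
t=7: queue=[B,E,H] q_used=1 → run B
t=8: queue=[E,H,B] q_used=0 → run E
t=9: queue=[H,B] q_used=0 → run H
t=10: queue=[H,B] q_used=1 → run H
t=11: queue=[B] q_used=0 → run B
t=12: queue=[B] q_used=1 → run B
t=13: queue=[B] q_used=0 → run B

running at tick 13 = B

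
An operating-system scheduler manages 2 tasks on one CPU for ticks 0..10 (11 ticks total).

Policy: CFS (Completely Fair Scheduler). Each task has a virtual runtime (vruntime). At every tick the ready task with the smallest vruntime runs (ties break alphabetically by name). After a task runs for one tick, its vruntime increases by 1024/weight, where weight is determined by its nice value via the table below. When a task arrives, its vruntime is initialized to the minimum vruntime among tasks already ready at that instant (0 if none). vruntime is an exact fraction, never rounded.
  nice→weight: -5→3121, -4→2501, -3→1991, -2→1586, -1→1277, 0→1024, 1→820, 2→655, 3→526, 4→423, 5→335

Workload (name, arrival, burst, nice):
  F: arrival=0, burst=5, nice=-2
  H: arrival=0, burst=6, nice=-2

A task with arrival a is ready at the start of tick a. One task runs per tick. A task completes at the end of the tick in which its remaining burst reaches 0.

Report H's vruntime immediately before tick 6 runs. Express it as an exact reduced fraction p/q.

t=0: vr[F=0 H=0] → run F
t=1: vr[F=512/793 H=0] → run H
t=2: vr[F=512/793 H=512/793] → run F
t=3: vr[F=1024/793 H=512/793] → run H
t=4: vr[F=1024/793 H=1024/793] → run F
t=5: vr[F=1536/793 H=1024/793] → run H
t=6: vr[F=1536/793 H=1536/793] → run F
t=7: vr[F=2048/793 H=1536/793] → run H
t=8: vr[F=2048/793 H=2048/793] → run F
t=9: vr[H=2048/793] → run H
t=10: vr[H=2560/793] → run H

vruntime(H, start of tick 6) = 1536/793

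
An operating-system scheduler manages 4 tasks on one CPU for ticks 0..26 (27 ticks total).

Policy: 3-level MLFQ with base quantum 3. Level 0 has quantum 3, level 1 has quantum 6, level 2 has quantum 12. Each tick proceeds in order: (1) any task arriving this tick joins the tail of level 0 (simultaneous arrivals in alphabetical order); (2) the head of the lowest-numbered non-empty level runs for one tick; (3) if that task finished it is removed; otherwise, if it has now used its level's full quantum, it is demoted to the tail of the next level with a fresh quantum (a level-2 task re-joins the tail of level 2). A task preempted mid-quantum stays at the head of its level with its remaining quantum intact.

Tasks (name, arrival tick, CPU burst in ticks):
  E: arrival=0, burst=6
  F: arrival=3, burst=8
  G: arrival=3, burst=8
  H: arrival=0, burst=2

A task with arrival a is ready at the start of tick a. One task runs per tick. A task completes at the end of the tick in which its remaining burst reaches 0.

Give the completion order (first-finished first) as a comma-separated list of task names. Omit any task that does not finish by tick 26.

t=0: L0/L1/L2 = EH/-/- → run E
t=1: L0/L1/L2 = EH/-/- → run E
t=2: L0/L1/L2 = EH/-/- → run E
t=3: L0/L1/L2 = HFG/E/- → run H
t=4: L0/L1/L2 = HFG/E/- → run H
t=5: L0/L1/L2 = FG/E/- → run F
t=6: L0/L1/L2 = FG/E/- → run F
t=7: L0/L1/L2 = FG/E/- → run F
t=8: L0/L1/L2 = G/EF/- → run G
t=9: L0/L1/L2 = G/EF/- → run G
t=10: L0/L1/L2 = G/EF/- → run G
t=11: L0/L1/L2 = -/EFG/- → run E
t=12: L0/L1/L2 = -/EFG/- → run E
t=13: L0/L1/L2 = -/EFG/- → run E
t=14: L0/L1/L2 = -/FG/- → run F
t=15: L0/L1/L2 = -/FG/- → run F
t=16: L0/L1/L2 = -/FG/- → run F
t=17: L0/L1/L2 = -/FG/- → run F
t=18: L0/L1/L2 = -/FG/- → run F
t=19: L0/L1/L2 = -/G/- → run G
t=20: L0/L1/L2 = -/G/- → run G
t=21: L0/L1/L2 = -/G/- → run G
t=22: L0/L1/L2 = -/G/- → run G
t=23: L0/L1/L2 = -/G/- → run G
t=24: (idle)
t=25: (idle)
t=26: (idle)

completion order = H, E, F, G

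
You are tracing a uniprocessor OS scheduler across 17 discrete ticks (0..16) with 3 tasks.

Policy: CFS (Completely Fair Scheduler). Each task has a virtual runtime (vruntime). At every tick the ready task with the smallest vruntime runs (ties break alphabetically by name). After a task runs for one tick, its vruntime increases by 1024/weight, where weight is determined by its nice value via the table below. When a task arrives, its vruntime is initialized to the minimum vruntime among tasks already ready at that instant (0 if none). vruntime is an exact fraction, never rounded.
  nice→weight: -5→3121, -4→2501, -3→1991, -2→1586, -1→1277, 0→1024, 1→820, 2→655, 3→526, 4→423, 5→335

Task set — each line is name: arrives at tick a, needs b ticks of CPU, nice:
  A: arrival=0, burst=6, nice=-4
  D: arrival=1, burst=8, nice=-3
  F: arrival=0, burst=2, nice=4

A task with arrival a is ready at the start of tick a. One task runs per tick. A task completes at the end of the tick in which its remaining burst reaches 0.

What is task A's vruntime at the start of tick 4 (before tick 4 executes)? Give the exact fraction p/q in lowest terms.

vruntime(A, start of tick 4) = 2048/2501

t=0: vr[A=0 F=0] → run A
t=1: vr[A=1024/2501 D=0 F=0] → run D
t=2: vr[A=1024/2501 D=1024/1991 F=0] → run F
t=3: vr[A=1024/2501 D=1024/1991 F=1024/423] → run A
t=4: vr[A=2048/2501 D=1024/1991 F=1024/423] → run D
t=5: vr[A=2048/2501 D=2048/1991 F=1024/423] → run A
t=6: vr[A=3072/2501 D=2048/1991 F=1024/423] → run D
t=7: vr[A=3072/2501 D=3072/1991 F=1024/423] → run A
t=8: vr[A=4096/2501 D=3072/1991 F=1024/423] → run D
t=9: vr[A=4096/2501 D=4096/1991 F=1024/423] → run A
t=10: vr[A=5120/2501 D=4096/1991 F=1024/423] → run A
t=11: vr[D=4096/1991 F=1024/423] → run D
t=12: vr[D=5120/1991 F=1024/423] → run F
t=13: vr[D=5120/1991] → run D
t=14: vr[D=6144/1991] → run D
t=15: vr[D=7168/1991] → run D
t=16: (idle)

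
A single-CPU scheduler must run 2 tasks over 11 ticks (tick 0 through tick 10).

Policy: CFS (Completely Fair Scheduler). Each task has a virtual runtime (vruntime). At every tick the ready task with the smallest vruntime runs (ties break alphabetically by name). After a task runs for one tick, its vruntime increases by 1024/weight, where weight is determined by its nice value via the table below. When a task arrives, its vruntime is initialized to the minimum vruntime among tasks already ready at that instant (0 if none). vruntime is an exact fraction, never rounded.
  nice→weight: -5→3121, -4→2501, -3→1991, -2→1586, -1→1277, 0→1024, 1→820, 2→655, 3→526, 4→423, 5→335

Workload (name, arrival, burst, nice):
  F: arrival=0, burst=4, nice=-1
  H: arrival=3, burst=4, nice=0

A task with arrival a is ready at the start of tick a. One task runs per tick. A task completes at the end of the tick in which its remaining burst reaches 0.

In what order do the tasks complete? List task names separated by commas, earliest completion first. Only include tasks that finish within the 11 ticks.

completion order = F, H

t=0: vr[F=0] → run F
t=1: vr[F=1024/1277] → run F
t=2: vr[F=2048/1277] → run F
t=3: vr[F=3072/1277 H=3072/1277] → run F
t=4: vr[H=3072/1277] → run H
t=5: vr[H=4349/1277] → run H
t=6: vr[H=5626/1277] → run H
t=7: vr[H=6903/1277] → run H
t=8: (idle)
t=9: (idle)
t=10: (idle)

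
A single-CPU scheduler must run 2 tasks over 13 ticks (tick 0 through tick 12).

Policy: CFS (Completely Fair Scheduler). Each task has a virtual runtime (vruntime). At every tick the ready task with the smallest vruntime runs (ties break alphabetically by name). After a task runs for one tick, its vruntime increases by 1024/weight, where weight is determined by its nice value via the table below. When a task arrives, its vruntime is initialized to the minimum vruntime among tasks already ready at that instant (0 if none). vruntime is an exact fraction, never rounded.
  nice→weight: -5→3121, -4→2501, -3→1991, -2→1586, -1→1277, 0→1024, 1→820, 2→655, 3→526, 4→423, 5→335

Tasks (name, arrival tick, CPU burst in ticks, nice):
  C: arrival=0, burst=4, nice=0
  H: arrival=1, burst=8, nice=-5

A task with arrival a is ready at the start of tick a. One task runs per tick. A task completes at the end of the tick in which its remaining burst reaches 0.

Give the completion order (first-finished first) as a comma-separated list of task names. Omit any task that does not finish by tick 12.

completion order = C, H

t=0: vr[C=0] → run C
t=1: vr[C=1 H=1] → run C
t=2: vr[C=2 H=1] → run H
t=3: vr[C=2 H=4145/3121] → run H
t=4: vr[C=2 H=5169/3121] → run H
t=5: vr[C=2 H=6193/3121] → run H
t=6: vr[C=2 H=7217/3121] → run C
t=7: vr[C=3 H=7217/3121] → run H
t=8: vr[C=3 H=8241/3121] → run H
t=9: vr[C=3 H=9265/3121] → run H
t=10: vr[C=3 H=10289/3121] → run C
t=11: vr[H=10289/3121] → run H
t=12: (idle)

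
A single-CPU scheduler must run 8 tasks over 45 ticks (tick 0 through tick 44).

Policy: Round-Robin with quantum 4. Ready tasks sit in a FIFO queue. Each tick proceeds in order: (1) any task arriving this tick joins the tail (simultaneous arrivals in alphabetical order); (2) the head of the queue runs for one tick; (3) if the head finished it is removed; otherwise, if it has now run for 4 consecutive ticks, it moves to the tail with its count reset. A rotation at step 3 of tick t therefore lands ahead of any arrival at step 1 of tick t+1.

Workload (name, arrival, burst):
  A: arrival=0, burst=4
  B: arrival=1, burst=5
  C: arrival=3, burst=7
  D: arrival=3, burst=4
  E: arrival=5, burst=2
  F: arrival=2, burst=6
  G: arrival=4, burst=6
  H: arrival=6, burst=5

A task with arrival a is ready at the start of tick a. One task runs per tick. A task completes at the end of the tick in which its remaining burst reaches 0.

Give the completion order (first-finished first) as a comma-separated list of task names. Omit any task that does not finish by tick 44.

t=0: queue=[A] q_used=0 → run A
t=1: queue=[A,B] q_used=1 → run A
t=2: queue=[A,B,F] q_used=2 → run A
t=3: queue=[A,B,F,C,D] q_used=3 → run A
t=4: queue=[B,F,C,D,G] q_used=0 → run B
t=5: queue=[B,F,C,D,G,E] q_used=1 → run B
t=6: queue=[B,F,C,D,G,E,H] q_used=2 → run B
t=7: queue=[B,F,C,D,G,E,H] q_used=3 → run B
t=8: queue=[F,C,D,G,E,H,B] q_used=0 → run F
t=9: queue=[F,C,D,G,E,H,B] q_used=1 → run F
t=10: queue=[F,C,D,G,E,H,B] q_used=2 → run F
t=11: queue=[F,C,D,G,E,H,B] q_used=3 → run F
t=12: queue=[C,D,G,E,H,B,F] q_used=0 → run C
t=13: queue=[C,D,G,E,H,B,F] q_used=1 → run C
t=14: queue=[C,D,G,E,H,B,F] q_used=2 → run C
t=15: queue=[C,D,G,E,H,B,F] q_used=3 → run C
t=16: queue=[D,G,E,H,B,F,C] q_used=0 → run D
t=17: queue=[D,G,E,H,B,F,C] q_used=1 → run D
t=18: queue=[D,G,E,H,B,F,C] q_used=2 → run D
t=19: queue=[D,G,E,H,B,F,C] q_used=3 → run D
t=20: queue=[G,E,H,B,F,C] q_used=0 → run G
t=21: queue=[G,E,H,B,F,C] q_used=1 → run G
t=22: queue=[G,E,H,B,F,C] q_used=2 → run G
t=23: queue=[G,E,H,B,F,C] q_used=3 → run G
t=24: queue=[E,H,B,F,C,G] q_used=0 → run E
t=25: queue=[E,H,B,F,C,G] q_used=1 → run E
t=26: queue=[H,B,F,C,G] q_used=0 → run H
t=27: queue=[H,B,F,C,G] q_used=1 → run H
t=28: queue=[H,B,F,C,G] q_used=2 → run H
t=29: queue=[H,B,F,C,G] q_used=3 → run H
t=30: queue=[B,F,C,G,H] q_used=0 → run B
t=31: queue=[F,C,G,H] q_used=0 → run F
t=32: queue=[F,C,G,H] q_used=1 → run F
t=33: queue=[C,G,H] q_used=0 → run C
t=34: queue=[C,G,H] q_used=1 → run C
t=35: queue=[C,G,H] q_used=2 → run C
t=36: queue=[G,H] q_used=0 → run G
t=37: queue=[G,H] q_used=1 → run G
t=38: queue=[H] q_used=0 → run H
t=39: (idle)
t=40: (idle)
t=41: (idle)
t=42: (idle)
t=43: (idle)
t=44: (idle)

completion order = A, D, E, B, F, C, G, H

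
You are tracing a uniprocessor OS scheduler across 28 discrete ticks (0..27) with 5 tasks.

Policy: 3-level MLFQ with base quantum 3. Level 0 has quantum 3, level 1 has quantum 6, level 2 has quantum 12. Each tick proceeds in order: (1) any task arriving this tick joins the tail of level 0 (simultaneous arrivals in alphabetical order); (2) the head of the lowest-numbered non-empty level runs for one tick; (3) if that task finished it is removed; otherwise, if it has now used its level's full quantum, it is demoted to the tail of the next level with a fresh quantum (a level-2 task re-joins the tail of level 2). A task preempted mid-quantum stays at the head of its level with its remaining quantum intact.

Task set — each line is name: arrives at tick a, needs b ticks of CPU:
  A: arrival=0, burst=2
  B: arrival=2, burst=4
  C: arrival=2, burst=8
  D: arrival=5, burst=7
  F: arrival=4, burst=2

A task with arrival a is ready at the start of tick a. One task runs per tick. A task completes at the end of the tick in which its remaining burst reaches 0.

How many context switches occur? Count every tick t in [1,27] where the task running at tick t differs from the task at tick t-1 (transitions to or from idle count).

context switches = 8

t=0: L0/L1/L2 = A/-/- → run A
t=1: L0/L1/L2 = A/-/- → run A
t=2: L0/L1/L2 = BC/-/- → run B
t=3: L0/L1/L2 = BC/-/- → run B
t=4: L0/L1/L2 = BCF/-/- → run B
t=5: L0/L1/L2 = CFD/B/- → run C
t=6: L0/L1/L2 = CFD/B/- → run C
t=7: L0/L1/L2 = CFD/B/- → run C
t=8: L0/L1/L2 = FD/BC/- → run F
t=9: L0/L1/L2 = FD/BC/- → run F
t=10: L0/L1/L2 = D/BC/- → run D
t=11: L0/L1/L2 = D/BC/- → run D
t=12: L0/L1/L2 = D/BC/- → run D
t=13: L0/L1/L2 = -/BCD/- → run B
t=14: L0/L1/L2 = -/CD/- → run C
t=15: L0/L1/L2 = -/CD/- → run C
t=16: L0/L1/L2 = -/CD/- → run C
t=17: L0/L1/L2 = -/CD/- → run C
t=18: L0/L1/L2 = -/CD/- → run C
t=19: L0/L1/L2 = -/D/- → run D
t=20: L0/L1/L2 = -/D/- → run D
t=21: L0/L1/L2 = -/D/- → run D
t=22: L0/L1/L2 = -/D/- → run D
t=23: (idle)
t=24: (idle)
t=25: (idle)
t=26: (idle)
t=27: (idle)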